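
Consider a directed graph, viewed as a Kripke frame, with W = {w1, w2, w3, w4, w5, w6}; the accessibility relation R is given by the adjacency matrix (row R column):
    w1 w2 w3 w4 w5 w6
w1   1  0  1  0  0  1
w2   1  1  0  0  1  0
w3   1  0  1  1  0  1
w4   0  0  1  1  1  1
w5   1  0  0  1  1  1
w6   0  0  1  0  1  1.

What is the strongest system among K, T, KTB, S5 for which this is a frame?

Reflexive (axiom T): yes — every world is R-related to itself.
Symmetric (axiom B): no — w1 R w6 but not w6 R w1.
Euclidean (axiom 5): no — w2 R w1 and w2 R w5, but not w1 R w5.
So F validates K, T; KTB would additionally require R to be symmetric. The strongest is T.

T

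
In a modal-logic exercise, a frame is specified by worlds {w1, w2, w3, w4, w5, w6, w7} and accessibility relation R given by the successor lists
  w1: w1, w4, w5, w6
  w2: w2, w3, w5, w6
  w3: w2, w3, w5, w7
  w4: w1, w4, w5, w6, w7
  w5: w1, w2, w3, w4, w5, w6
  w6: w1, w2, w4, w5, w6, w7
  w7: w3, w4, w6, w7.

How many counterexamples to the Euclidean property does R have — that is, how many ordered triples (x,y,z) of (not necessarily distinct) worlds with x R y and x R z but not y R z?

34

Enumerating: (w2,w3,w6), (w2,w6,w3), (w3,w2,w7), (w3,w5,w7), (w3,w7,w2), (w3,w7,w5), (w4,w1,w7), (w4,w5,w7), (w4,w7,w1), (w4,w7,w5), (w5,w1,w2), (w5,w1,w3), … and 22 more.
Total: 34.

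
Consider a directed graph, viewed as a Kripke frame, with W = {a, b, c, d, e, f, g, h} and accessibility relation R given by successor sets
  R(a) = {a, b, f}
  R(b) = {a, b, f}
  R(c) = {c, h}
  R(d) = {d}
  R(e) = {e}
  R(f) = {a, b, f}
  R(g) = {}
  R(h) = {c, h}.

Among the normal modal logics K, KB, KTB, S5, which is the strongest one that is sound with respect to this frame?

KB

Symmetric (axiom B): yes — every pair in R has its reverse in R.
Reflexive (axiom T): no — g is not related to itself.
Euclidean (axiom 5): yes — any two successors of a common world are R-related.
So F validates K, KB; KTB would additionally require R to be reflexive. The strongest is KB.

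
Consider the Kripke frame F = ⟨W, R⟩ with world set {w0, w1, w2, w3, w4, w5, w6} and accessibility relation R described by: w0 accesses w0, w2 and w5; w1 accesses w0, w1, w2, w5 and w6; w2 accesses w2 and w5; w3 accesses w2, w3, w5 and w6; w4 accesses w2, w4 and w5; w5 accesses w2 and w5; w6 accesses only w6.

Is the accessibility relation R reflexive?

Reflexive: yes — every world is R-related to itself.

Yes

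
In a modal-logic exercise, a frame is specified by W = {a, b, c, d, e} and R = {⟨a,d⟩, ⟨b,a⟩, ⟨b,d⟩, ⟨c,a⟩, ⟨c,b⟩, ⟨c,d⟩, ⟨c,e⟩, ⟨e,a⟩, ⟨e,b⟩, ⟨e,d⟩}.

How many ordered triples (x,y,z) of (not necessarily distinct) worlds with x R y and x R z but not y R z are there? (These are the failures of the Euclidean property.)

Enumerating: (a,d,d), (b,a,a), (b,d,a), (b,d,d), (c,a,a), (c,a,b), (c,a,e), (c,b,b), (c,b,e), (c,d,a), (c,d,b), (c,d,d), … and 8 more.
Total: 20.

20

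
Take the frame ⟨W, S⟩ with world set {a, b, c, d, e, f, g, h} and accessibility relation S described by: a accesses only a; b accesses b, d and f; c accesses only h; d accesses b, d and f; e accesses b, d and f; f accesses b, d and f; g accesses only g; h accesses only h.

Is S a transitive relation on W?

Yes

Transitive: yes — every two-step S-path is closed by a direct edge.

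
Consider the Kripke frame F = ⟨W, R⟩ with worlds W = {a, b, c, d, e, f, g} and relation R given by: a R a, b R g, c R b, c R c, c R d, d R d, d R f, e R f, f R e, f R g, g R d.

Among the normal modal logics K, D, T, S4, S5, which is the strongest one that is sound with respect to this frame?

D

Serial (axiom D): yes — every world has a successor (e.g. a R a).
Reflexive (axiom T): no — b is not related to itself.
Transitive (axiom 4): no — b R g and g R d, but not b R d.
Euclidean (axiom 5): no — c R b and c R d, but not b R d.
So F validates K, D; T would additionally require R to be reflexive. The strongest is D.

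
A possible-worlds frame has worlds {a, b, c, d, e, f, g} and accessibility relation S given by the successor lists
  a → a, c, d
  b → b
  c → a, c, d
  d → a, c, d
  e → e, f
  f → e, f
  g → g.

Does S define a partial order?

No

Reflexive: yes — every world is S-related to itself.
Transitive: yes — every two-step S-path is closed by a direct edge.
Antisymmetric: no — a S c and c S a with a ≠ c.
So S is not a partial order.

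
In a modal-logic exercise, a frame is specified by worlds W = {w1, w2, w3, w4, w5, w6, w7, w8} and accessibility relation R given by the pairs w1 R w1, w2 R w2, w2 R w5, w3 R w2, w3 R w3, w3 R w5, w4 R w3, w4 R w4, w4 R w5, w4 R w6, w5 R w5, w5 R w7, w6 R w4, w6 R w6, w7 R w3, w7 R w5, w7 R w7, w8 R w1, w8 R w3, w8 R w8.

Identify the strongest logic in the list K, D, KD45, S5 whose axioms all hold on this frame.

Serial (axiom D): yes — every world has a successor (e.g. w1 R w1).
Euclidean (axiom 5): no — w3 R w5 and w3 R w2, but not w5 R w2.
Transitive (axiom 4): no — w2 R w5 and w5 R w7, but not w2 R w7.
Reflexive (axiom T): yes — every world is R-related to itself.
So F validates K, D; KD45 would additionally require R to be Euclidean and transitive. The strongest is D.

D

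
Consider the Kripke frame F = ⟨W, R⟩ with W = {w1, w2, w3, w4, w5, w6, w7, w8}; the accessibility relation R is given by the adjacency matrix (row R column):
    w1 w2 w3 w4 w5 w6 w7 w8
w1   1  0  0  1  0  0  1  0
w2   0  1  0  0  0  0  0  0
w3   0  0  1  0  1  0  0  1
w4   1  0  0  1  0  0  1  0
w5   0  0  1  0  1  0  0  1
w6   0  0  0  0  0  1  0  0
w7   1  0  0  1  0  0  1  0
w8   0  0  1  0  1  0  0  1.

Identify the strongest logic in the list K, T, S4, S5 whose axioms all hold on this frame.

S5

Reflexive (axiom T): yes — every world is R-related to itself.
Transitive (axiom 4): yes — every two-step R-path is closed by a direct edge.
Euclidean (axiom 5): yes — any two successors of a common world are R-related.
So F validates K, T, S4, S5. The strongest is S5.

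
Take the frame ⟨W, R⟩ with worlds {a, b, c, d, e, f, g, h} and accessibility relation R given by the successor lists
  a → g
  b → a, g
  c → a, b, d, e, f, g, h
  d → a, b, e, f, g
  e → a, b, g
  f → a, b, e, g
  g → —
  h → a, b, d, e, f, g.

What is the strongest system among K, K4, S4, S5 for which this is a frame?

Transitive (axiom 4): yes — every two-step R-path is closed by a direct edge.
Reflexive (axiom T): no — a is not related to itself.
Euclidean (axiom 5): no — b R g and b R a, but not g R a.
So F validates K, K4; S4 would additionally require R to be reflexive. The strongest is K4.

K4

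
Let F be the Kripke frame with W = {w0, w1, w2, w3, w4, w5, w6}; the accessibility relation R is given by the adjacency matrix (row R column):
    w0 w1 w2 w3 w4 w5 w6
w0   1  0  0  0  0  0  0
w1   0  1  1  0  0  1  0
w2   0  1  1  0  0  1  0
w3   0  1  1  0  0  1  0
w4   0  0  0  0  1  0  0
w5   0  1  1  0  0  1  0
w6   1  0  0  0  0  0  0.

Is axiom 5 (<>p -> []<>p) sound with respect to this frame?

Axiom 5 corresponds to the accessibility relation being Euclidean.
Euclidean: yes — any two successors of a common world are R-related.

Yes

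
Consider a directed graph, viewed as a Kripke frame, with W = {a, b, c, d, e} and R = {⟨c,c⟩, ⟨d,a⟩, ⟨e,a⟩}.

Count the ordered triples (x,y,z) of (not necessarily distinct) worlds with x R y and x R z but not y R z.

2

Enumerating: (d,a,a), (e,a,a).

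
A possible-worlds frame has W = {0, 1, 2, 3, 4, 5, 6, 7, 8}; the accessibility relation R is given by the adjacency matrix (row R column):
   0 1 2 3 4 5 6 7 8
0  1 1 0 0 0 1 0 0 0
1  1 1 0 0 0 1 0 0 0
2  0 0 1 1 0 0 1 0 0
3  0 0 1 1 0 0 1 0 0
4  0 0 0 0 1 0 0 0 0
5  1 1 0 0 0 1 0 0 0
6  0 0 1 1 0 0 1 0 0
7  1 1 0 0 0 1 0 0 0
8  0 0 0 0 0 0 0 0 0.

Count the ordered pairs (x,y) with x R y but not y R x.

Enumerating: (7,0), (7,1), (7,5).

3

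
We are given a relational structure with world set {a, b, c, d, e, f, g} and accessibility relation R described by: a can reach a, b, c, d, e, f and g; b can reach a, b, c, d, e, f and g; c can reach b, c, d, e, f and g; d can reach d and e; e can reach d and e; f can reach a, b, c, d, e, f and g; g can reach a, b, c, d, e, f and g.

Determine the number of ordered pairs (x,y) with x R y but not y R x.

11

Enumerating: (a,c), (a,d), (a,e), (b,d), (b,e), (c,d), (c,e), (f,d), (f,e), (g,d), (g,e).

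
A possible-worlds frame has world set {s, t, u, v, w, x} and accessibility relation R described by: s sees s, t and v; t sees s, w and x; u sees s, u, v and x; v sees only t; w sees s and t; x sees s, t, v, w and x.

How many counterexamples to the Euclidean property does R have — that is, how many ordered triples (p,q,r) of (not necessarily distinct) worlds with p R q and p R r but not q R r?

28

Enumerating: (s,t,t), (s,t,v), (s,v,s), (s,v,v), (t,s,w), (t,s,x), (t,w,w), (t,w,x), (u,s,u), (u,s,x), (u,v,s), (u,v,u), … and 16 more.
Total: 28.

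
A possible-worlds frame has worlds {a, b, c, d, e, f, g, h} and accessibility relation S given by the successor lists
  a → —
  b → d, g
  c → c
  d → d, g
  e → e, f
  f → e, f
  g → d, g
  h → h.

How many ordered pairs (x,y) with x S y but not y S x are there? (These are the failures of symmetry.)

Enumerating: (b,d), (b,g).

2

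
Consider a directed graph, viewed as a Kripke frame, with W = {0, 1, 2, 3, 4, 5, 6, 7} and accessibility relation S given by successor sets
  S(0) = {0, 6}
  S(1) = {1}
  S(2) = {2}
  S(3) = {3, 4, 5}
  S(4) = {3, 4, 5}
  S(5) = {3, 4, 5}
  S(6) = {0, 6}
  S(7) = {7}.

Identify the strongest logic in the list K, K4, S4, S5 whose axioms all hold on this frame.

Transitive (axiom 4): yes — every two-step S-path is closed by a direct edge.
Reflexive (axiom T): yes — every world is S-related to itself.
Euclidean (axiom 5): yes — any two successors of a common world are S-related.
So F validates K, K4, S4, S5. The strongest is S5.

S5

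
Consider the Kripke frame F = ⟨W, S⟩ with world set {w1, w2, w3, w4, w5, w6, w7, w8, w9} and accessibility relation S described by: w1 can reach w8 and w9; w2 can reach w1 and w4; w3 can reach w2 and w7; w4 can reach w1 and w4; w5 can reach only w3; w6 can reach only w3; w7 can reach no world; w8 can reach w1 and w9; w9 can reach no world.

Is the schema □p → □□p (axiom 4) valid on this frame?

No

The schema 4 characterises exactly the transitive frames.
Transitive: no — w2 S w1 and w1 S w8, but not w2 S w8.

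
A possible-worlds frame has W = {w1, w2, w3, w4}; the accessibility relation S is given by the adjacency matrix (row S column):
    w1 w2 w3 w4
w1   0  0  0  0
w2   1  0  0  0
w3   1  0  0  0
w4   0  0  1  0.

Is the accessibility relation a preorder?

Reflexive: no — w1 is not related to itself.
Transitive: no — w4 S w3 and w3 S w1, but not w4 S w1.
So S is not a preorder.

No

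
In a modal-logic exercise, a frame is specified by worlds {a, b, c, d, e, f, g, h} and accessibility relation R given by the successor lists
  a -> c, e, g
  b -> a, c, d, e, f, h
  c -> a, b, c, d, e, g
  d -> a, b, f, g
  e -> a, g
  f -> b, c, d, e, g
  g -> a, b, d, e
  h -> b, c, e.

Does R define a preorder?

No

Reflexive: no — a is not related to itself.
Transitive: no — a R c and c R b, but not a R b.
So R is not a preorder.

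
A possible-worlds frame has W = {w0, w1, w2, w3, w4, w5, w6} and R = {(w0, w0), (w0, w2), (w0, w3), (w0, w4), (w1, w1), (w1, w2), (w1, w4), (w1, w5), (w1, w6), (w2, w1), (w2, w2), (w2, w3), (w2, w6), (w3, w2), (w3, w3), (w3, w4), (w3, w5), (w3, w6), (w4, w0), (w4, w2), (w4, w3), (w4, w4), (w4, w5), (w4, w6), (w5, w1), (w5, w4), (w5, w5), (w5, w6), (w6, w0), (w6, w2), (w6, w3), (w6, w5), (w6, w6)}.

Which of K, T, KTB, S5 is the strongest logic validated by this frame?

T

Reflexive (axiom T): yes — every world is R-related to itself.
Symmetric (axiom B): no — w0 R w2 but not w2 R w0.
Euclidean (axiom 5): no — w0 R w2 and w0 R w4, but not w2 R w4.
So F validates K, T; KTB would additionally require R to be symmetric. The strongest is T.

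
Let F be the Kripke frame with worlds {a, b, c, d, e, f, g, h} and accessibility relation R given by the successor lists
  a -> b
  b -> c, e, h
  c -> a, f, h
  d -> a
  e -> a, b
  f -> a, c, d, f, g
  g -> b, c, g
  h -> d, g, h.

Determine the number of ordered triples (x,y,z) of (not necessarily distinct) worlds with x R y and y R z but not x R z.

Enumerating: (a,b,c), (a,b,e), (a,b,h), (b,c,a), (b,c,f), (b,e,a), (b,e,b), (b,h,d), (b,h,g), (c,a,b), (c,f,c), (c,f,d), … and 18 more.
Total: 30.

30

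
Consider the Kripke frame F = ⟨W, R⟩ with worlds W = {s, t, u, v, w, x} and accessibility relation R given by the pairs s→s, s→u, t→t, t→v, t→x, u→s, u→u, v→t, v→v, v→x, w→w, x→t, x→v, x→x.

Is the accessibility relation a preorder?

Yes

Reflexive: yes — every world is R-related to itself.
Transitive: yes — every two-step R-path is closed by a direct edge.
So R is a preorder.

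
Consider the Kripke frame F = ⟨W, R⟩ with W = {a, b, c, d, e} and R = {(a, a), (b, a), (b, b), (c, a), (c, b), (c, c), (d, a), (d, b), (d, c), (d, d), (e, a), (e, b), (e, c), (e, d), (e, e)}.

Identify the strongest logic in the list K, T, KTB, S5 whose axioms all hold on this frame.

Reflexive (axiom T): yes — every world is R-related to itself.
Symmetric (axiom B): no — b R a but not a R b.
Euclidean (axiom 5): no — c R a and c R b, but not a R b.
So F validates K, T; KTB would additionally require R to be symmetric. The strongest is T.

T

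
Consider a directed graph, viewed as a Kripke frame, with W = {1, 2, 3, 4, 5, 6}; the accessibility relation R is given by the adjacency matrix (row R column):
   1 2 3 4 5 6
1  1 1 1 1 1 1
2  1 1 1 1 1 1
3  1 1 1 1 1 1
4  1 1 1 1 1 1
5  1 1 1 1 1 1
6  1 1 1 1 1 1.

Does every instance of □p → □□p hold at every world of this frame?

The schema 4 characterises exactly the transitive frames.
Transitive: yes — every two-step R-path is closed by a direct edge.

Yes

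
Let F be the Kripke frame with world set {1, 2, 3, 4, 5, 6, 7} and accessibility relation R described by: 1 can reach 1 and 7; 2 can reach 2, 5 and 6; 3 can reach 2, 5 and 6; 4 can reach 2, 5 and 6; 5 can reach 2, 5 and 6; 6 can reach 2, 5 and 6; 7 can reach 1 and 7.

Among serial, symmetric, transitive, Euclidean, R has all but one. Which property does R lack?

symmetric

Serial: yes — every world has a successor (e.g. 1 R 1).
Symmetric: no — 3 R 2 but not 2 R 3.
Transitive: yes — every two-step R-path is closed by a direct edge.
Euclidean: yes — any two successors of a common world are R-related.
Only symmetric fails.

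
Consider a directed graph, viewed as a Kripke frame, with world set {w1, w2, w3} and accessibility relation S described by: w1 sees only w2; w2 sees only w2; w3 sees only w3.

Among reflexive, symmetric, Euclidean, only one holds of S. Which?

Reflexive: no — w1 is not related to itself.
Symmetric: no — w1 S w2 but not w2 S w1.
Euclidean: yes — any two successors of a common world are S-related.
Only Euclidean holds.

Euclidean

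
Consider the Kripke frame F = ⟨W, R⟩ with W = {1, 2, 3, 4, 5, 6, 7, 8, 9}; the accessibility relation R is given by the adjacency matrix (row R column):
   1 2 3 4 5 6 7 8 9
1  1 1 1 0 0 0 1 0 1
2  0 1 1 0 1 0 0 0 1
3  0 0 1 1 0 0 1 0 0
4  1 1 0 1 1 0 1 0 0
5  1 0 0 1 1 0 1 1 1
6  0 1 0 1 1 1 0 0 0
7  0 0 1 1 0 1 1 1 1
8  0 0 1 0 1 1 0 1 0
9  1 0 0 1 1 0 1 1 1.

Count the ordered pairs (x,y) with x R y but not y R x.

Enumerating: (1,2), (1,3), (1,7), (2,3), (2,5), (2,9), (3,4), (4,1), (4,2), (5,1), (5,7), (6,2), … and 8 more.
Total: 20.

20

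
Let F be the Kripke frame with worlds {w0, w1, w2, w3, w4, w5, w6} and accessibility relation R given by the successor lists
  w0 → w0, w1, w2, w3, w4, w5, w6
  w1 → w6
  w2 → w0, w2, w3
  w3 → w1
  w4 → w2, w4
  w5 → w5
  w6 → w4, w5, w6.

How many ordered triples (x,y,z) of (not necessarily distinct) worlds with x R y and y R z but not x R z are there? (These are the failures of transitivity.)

Enumerating: (w1,w6,w4), (w1,w6,w5), (w2,w0,w1), (w2,w0,w4), (w2,w0,w5), (w2,w0,w6), (w2,w3,w1), (w3,w1,w6), (w4,w2,w0), (w4,w2,w3), (w6,w4,w2).

11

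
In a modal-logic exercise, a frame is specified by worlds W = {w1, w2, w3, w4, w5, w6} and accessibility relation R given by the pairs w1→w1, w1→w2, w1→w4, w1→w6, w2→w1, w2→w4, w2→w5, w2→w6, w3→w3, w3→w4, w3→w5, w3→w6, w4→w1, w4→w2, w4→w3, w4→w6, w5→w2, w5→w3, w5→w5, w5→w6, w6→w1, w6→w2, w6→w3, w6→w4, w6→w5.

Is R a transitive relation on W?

No

Transitive: no — w1 R w2 and w2 R w5, but not w1 R w5.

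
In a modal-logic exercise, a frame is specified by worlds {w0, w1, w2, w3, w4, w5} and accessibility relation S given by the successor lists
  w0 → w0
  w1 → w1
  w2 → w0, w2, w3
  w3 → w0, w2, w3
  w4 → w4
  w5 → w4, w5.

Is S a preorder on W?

Reflexive: yes — every world is S-related to itself.
Transitive: yes — every two-step S-path is closed by a direct edge.
So S is a preorder.

Yes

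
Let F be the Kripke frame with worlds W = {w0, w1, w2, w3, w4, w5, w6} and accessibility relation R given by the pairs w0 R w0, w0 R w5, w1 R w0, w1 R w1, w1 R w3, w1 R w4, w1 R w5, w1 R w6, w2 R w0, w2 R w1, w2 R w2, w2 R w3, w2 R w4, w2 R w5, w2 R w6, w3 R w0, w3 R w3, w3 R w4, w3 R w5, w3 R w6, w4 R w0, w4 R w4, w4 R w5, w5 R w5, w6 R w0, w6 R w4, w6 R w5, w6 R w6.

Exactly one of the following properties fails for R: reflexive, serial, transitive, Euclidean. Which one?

Euclidean

Reflexive: yes — every world is R-related to itself.
Serial: yes — every world has a successor (e.g. w0 R w0).
Transitive: yes — every two-step R-path is closed by a direct edge.
Euclidean: no — w1 R w0 and w1 R w3, but not w0 R w3.
Only Euclidean fails.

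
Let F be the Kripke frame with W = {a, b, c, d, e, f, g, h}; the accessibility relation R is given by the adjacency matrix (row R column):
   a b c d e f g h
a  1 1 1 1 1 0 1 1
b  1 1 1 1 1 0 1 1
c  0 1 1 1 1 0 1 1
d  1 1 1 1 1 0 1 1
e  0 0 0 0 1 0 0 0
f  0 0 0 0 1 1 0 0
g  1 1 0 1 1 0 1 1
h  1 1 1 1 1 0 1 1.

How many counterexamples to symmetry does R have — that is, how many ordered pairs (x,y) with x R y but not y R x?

9

Enumerating: (a,c), (a,e), (b,e), (c,e), (c,g), (d,e), (f,e), (g,e), (h,e).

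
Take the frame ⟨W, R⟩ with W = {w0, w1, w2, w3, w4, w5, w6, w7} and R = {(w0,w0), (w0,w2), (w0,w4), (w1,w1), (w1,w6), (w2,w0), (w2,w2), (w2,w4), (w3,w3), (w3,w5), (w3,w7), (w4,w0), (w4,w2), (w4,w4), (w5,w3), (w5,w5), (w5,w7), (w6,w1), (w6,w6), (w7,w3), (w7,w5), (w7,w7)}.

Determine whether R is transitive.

Transitive: yes — every two-step R-path is closed by a direct edge.

Yes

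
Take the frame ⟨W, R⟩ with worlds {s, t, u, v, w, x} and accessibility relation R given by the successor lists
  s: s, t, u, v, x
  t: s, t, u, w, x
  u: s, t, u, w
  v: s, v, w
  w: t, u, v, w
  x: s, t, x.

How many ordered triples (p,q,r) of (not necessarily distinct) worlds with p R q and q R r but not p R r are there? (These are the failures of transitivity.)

22

Enumerating: (s,t,w), (s,u,w), (s,v,w), (t,s,v), (t,w,v), (u,s,v), (u,s,x), (u,t,x), (u,w,v), (v,s,t), (v,s,u), (v,s,x), … and 10 more.
Total: 22.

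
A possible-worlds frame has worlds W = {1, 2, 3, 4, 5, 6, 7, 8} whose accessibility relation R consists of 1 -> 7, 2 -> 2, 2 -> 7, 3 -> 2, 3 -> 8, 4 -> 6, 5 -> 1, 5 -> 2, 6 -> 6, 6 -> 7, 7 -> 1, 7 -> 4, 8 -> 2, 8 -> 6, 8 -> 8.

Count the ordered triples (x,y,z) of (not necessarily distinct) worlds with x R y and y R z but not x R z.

15

Enumerating: (1,7,1), (1,7,4), (2,7,1), (2,7,4), (3,2,7), (3,8,6), (4,6,7), (5,1,7), (5,2,7), (6,7,1), (6,7,4), (7,1,7), (7,4,6), (8,2,7), (8,6,7).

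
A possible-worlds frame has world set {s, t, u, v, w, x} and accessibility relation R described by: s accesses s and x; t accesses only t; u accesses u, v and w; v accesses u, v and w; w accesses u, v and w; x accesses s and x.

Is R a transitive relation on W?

Yes

Transitive: yes — every two-step R-path is closed by a direct edge.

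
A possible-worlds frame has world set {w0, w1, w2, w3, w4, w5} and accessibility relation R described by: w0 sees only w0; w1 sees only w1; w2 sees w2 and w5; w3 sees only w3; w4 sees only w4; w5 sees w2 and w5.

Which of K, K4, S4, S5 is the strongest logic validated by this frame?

S5

Transitive (axiom 4): yes — every two-step R-path is closed by a direct edge.
Reflexive (axiom T): yes — every world is R-related to itself.
Euclidean (axiom 5): yes — any two successors of a common world are R-related.
So F validates K, K4, S4, S5. The strongest is S5.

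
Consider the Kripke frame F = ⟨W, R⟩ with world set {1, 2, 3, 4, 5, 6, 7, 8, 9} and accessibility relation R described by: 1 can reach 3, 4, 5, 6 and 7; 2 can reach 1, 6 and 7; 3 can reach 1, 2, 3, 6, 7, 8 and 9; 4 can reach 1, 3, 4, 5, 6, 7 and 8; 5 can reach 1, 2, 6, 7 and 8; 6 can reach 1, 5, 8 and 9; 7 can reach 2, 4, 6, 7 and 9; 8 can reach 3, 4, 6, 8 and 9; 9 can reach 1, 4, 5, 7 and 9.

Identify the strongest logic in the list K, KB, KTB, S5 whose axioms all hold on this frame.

Symmetric (axiom B): no — 1 R 7 but not 7 R 1.
Reflexive (axiom T): no — 1 is not related to itself.
Euclidean (axiom 5): no — 1 R 3 and 1 R 4, but not 3 R 4.
So F validates K; KB would additionally require R to be symmetric. The strongest is K.

K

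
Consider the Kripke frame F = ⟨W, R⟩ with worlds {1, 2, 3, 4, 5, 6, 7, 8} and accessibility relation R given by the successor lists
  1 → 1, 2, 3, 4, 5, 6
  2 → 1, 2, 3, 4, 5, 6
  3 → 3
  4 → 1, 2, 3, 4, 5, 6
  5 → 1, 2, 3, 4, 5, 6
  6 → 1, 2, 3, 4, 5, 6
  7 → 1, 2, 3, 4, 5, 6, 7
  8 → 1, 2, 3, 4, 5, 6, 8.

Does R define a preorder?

Yes

Reflexive: yes — every world is R-related to itself.
Transitive: yes — every two-step R-path is closed by a direct edge.
So R is a preorder.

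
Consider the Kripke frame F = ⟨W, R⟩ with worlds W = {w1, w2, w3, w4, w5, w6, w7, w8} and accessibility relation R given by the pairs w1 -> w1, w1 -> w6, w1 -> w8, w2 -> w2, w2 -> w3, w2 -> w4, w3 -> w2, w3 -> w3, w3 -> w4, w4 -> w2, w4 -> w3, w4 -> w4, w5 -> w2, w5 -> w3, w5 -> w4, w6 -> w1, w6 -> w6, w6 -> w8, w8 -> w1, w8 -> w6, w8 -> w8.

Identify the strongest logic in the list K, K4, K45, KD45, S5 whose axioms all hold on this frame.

Transitive (axiom 4): yes — every two-step R-path is closed by a direct edge.
Euclidean (axiom 5): yes — any two successors of a common world are R-related.
Serial (axiom D): no — w7 has no R-successor.
Reflexive (axiom T): no — w5 is not related to itself.
So F validates K, K4, K45; KD45 would additionally require R to be serial. The strongest is K45.

K45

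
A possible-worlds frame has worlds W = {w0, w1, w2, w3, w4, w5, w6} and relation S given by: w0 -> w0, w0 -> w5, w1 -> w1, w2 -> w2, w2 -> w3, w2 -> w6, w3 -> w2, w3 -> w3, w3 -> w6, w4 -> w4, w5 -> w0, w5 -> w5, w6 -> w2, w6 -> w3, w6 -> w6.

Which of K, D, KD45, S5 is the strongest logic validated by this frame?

S5

Serial (axiom D): yes — every world has a successor (e.g. w0 S w0).
Euclidean (axiom 5): yes — any two successors of a common world are S-related.
Transitive (axiom 4): yes — every two-step S-path is closed by a direct edge.
Reflexive (axiom T): yes — every world is S-related to itself.
So F validates K, D, KD45, S5. The strongest is S5.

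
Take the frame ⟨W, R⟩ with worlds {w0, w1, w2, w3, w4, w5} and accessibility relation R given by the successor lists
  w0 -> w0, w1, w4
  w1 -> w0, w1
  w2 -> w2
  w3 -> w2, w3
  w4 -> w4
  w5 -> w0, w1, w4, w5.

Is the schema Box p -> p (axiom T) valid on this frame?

The schema T characterises exactly the reflexive frames.
Reflexive: yes — every world is R-related to itself.

Yes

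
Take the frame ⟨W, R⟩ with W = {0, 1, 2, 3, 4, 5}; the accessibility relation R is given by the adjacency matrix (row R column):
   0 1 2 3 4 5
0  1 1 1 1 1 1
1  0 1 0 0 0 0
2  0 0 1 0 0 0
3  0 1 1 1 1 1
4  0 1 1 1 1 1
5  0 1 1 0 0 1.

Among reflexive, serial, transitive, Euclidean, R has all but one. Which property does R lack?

Reflexive: yes — every world is R-related to itself.
Serial: yes — every world has a successor (e.g. 0 R 0).
Transitive: yes — every two-step R-path is closed by a direct edge.
Euclidean: no — 0 R 1 and 0 R 2, but not 1 R 2.
Only Euclidean fails.

Euclidean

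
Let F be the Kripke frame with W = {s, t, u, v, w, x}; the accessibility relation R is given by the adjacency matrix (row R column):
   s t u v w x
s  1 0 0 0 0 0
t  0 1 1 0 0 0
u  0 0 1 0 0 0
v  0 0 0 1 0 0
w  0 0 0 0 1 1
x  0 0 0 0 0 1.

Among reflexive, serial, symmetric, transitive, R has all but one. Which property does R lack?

Reflexive: yes — every world is R-related to itself.
Serial: yes — every world has a successor (e.g. s R s).
Symmetric: no — t R u but not u R t.
Transitive: yes — every two-step R-path is closed by a direct edge.
Only symmetric fails.

symmetric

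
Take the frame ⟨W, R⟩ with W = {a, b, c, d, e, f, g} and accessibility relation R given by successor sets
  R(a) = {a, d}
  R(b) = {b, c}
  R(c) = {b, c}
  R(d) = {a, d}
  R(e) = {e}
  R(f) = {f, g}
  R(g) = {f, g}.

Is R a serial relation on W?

Yes

Serial: yes — every world has a successor (e.g. a R a).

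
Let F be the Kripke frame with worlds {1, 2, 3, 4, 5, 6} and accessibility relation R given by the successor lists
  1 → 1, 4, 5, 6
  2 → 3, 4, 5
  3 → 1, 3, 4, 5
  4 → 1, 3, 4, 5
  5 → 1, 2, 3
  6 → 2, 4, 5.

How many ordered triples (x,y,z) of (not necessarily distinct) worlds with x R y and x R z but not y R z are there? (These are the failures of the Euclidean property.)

Enumerating: (1,4,6), (1,5,4), (1,5,5), (1,5,6), (1,6,1), (1,6,6), (2,5,4), (2,5,5), (3,1,3), (3,5,4), (3,5,5), (4,1,3), … and 11 more.
Total: 23.

23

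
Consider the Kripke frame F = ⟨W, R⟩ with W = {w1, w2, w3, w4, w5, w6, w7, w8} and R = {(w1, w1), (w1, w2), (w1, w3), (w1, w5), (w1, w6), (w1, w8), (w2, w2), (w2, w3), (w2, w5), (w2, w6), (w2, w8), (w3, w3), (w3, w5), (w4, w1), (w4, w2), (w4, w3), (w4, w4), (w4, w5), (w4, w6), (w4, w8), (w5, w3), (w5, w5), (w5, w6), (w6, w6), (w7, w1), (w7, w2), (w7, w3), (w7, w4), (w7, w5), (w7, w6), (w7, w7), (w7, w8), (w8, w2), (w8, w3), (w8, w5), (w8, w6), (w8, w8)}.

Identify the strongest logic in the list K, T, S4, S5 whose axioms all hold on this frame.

T

Reflexive (axiom T): yes — every world is R-related to itself.
Transitive (axiom 4): no — w3 R w5 and w5 R w6, but not w3 R w6.
Euclidean (axiom 5): no — w1 R w3 and w1 R w2, but not w3 R w2.
So F validates K, T; S4 would additionally require R to be transitive. The strongest is T.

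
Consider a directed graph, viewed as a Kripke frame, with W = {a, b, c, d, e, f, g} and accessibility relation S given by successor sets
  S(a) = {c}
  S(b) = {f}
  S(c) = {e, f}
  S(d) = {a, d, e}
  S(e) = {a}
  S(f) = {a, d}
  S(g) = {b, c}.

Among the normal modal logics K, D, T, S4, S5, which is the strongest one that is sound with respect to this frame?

Serial (axiom D): yes — every world has a successor (e.g. a S c).
Reflexive (axiom T): no — a is not related to itself.
Transitive (axiom 4): no — a S c and c S e, but not a S e.
Euclidean (axiom 5): no — c S e and c S f, but not e S f.
So F validates K, D; T would additionally require S to be reflexive. The strongest is D.

D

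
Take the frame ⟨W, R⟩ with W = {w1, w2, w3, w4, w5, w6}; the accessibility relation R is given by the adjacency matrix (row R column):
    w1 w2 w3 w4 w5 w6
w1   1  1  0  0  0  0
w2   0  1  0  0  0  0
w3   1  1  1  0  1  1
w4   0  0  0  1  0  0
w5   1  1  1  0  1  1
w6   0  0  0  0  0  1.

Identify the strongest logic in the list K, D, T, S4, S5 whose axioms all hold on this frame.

S4

Serial (axiom D): yes — every world has a successor (e.g. w1 R w1).
Reflexive (axiom T): yes — every world is R-related to itself.
Transitive (axiom 4): yes — every two-step R-path is closed by a direct edge.
Euclidean (axiom 5): no — w3 R w1 and w3 R w5, but not w1 R w5.
So F validates K, D, T, S4; S5 would additionally require R to be Euclidean. The strongest is S4.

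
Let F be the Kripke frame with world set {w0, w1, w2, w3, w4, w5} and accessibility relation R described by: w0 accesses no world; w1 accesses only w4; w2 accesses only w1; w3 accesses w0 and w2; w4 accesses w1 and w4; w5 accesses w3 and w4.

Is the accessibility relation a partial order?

Reflexive: no — w0 is not related to itself.
Transitive: no — w2 R w1 and w1 R w4, but not w2 R w4.
Antisymmetric: no — w1 R w4 and w4 R w1 with w1 ≠ w4.
So R is not a partial order.

No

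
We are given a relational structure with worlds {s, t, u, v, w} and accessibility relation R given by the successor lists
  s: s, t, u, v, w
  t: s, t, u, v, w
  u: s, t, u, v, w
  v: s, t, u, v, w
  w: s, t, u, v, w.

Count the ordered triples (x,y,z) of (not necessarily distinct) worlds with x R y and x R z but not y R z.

0

R is Euclidean; there are no such tuples.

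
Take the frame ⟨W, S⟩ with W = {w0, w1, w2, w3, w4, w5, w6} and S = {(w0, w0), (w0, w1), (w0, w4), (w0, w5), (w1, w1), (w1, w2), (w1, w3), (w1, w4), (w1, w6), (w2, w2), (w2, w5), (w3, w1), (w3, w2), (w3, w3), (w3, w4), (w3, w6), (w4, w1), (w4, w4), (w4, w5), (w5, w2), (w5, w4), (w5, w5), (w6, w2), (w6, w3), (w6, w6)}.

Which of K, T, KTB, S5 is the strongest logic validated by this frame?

T

Reflexive (axiom T): yes — every world is S-related to itself.
Symmetric (axiom B): no — w0 S w1 but not w1 S w0.
Euclidean (axiom 5): no — w0 S w1 and w0 S w5, but not w1 S w5.
So F validates K, T; KTB would additionally require S to be symmetric. The strongest is T.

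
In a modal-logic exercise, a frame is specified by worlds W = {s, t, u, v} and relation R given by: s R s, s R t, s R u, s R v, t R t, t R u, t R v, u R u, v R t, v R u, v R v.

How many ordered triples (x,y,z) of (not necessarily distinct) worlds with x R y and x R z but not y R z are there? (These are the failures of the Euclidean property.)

9

Enumerating: (s,t,s), (s,u,s), (s,u,t), (s,u,v), (s,v,s), (t,u,t), (t,u,v), (v,u,t), (v,u,v).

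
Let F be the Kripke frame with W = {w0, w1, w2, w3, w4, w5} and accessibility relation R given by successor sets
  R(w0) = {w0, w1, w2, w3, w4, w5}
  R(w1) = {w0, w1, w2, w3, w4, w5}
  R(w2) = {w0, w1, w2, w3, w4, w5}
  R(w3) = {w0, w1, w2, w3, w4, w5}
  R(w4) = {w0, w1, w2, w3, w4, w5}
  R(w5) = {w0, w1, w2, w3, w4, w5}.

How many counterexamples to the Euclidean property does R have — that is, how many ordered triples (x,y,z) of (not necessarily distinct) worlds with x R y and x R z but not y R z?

R is Euclidean; there are no such tuples.

0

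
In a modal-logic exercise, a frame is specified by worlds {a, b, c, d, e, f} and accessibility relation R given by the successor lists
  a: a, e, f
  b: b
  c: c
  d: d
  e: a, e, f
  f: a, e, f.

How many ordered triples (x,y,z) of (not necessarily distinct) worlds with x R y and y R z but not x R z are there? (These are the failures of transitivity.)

0

R is transitive; there are no such tuples.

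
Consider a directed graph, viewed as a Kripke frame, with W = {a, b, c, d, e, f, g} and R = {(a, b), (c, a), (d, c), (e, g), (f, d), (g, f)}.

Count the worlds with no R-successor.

1

Enumerating: b.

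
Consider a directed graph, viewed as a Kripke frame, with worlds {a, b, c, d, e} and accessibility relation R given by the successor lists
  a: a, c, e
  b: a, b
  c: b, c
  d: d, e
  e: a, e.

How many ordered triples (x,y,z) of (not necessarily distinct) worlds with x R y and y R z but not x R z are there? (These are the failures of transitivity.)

6

Enumerating: (a,c,b), (b,a,c), (b,a,e), (c,b,a), (d,e,a), (e,a,c).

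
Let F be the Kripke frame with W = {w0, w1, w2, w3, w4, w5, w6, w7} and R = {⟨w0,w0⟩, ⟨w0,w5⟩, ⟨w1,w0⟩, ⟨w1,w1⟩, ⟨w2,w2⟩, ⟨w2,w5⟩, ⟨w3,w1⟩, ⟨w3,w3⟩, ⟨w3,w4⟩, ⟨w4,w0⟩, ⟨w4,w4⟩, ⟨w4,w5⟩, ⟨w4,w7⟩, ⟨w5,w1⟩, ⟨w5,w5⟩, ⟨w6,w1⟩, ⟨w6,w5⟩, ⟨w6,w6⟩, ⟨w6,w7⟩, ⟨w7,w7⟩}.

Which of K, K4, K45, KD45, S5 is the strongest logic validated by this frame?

K

Transitive (axiom 4): no — w0 R w5 and w5 R w1, but not w0 R w1.
Euclidean (axiom 5): no — w3 R w1 and w3 R w4, but not w1 R w4.
Serial (axiom D): yes — every world has a successor (e.g. w0 R w0).
Reflexive (axiom T): yes — every world is R-related to itself.
So F validates K; K4 would additionally require R to be transitive. The strongest is K.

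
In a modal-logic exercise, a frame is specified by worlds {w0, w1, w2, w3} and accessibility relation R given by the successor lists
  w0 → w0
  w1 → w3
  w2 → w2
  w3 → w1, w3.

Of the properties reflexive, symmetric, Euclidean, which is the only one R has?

Reflexive: no — w1 is not related to itself.
Symmetric: yes — every pair in R has its reverse in R.
Euclidean: no — w3 R w1 and w3 R w1, but not w1 R w1.
Only symmetric holds.

symmetric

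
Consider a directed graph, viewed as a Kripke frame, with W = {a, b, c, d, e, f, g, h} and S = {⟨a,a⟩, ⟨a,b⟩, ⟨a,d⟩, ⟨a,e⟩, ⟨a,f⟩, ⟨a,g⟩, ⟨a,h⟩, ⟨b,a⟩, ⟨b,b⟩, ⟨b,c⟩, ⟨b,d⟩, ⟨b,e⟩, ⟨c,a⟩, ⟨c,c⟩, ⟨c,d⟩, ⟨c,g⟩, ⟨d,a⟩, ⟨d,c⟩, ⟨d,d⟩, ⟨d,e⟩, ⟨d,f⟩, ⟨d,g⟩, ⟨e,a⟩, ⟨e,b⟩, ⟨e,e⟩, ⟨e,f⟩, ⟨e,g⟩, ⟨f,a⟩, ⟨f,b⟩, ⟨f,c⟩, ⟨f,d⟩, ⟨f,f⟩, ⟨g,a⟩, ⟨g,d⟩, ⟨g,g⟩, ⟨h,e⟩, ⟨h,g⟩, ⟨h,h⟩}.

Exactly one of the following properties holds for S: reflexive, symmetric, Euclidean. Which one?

Reflexive: yes — every world is S-related to itself.
Symmetric: no — a S h but not h S a.
Euclidean: no — a S b and a S f, but not b S f.
Only reflexive holds.

reflexive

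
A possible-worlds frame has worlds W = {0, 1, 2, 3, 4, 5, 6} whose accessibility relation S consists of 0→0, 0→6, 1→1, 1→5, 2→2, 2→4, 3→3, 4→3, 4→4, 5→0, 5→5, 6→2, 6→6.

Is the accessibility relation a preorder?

Reflexive: yes — every world is S-related to itself.
Transitive: no — 0 S 6 and 6 S 2, but not 0 S 2.
So S is not a preorder.

No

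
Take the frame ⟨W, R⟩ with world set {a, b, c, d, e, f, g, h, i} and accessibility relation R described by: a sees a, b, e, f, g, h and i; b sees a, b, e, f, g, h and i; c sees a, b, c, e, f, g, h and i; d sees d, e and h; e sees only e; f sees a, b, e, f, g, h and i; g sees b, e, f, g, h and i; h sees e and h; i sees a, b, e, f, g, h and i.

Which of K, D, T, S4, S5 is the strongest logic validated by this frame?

Serial (axiom D): yes — every world has a successor (e.g. a R a).
Reflexive (axiom T): yes — every world is R-related to itself.
Transitive (axiom 4): no — g R b and b R a, but not g R a.
Euclidean (axiom 5): no — a R e and a R b, but not e R b.
So F validates K, D, T; S4 would additionally require R to be transitive. The strongest is T.

T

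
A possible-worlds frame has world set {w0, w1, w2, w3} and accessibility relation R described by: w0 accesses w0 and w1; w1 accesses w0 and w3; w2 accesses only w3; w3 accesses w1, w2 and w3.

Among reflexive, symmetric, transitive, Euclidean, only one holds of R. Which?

symmetric

Reflexive: no — w1 is not related to itself.
Symmetric: yes — every pair in R has its reverse in R.
Transitive: no — w0 R w1 and w1 R w3, but not w0 R w3.
Euclidean: no — w1 R w0 and w1 R w3, but not w0 R w3.
Only symmetric holds.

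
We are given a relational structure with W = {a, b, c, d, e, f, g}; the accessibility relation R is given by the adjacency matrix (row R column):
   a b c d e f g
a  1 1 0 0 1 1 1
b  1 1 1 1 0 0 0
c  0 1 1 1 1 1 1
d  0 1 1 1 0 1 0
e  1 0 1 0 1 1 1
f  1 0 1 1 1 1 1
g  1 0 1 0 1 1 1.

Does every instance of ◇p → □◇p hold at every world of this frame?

No

Axiom 5 corresponds to the accessibility relation being Euclidean.
Euclidean: no — a R b and a R e, but not b R e.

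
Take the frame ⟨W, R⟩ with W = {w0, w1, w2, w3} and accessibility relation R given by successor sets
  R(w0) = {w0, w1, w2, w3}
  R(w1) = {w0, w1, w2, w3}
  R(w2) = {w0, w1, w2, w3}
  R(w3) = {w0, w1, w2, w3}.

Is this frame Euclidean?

Yes

Euclidean: yes — any two successors of a common world are R-related.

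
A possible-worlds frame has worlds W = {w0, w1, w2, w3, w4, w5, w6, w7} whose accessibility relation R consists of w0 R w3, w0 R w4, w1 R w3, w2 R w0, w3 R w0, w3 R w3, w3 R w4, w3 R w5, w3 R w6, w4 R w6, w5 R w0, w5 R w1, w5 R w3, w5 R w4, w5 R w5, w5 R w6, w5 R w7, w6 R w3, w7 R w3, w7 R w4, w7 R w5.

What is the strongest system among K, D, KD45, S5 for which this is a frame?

D

Serial (axiom D): yes — every world has a successor (e.g. w0 R w3).
Euclidean (axiom 5): no — w0 R w4 and w0 R w3, but not w4 R w3.
Transitive (axiom 4): no — w0 R w3 and w3 R w5, but not w0 R w5.
Reflexive (axiom T): no — w0 is not related to itself.
So F validates K, D; KD45 would additionally require R to be Euclidean and transitive. The strongest is D.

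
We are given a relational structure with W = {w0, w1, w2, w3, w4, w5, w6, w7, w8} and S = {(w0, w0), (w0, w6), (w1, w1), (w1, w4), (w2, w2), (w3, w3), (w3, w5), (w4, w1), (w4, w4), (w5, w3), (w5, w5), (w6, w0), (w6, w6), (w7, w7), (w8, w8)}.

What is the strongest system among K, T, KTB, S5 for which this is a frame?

Reflexive (axiom T): yes — every world is S-related to itself.
Symmetric (axiom B): yes — every pair in S has its reverse in S.
Euclidean (axiom 5): yes — any two successors of a common world are S-related.
So F validates K, T, KTB, S5. The strongest is S5.

S5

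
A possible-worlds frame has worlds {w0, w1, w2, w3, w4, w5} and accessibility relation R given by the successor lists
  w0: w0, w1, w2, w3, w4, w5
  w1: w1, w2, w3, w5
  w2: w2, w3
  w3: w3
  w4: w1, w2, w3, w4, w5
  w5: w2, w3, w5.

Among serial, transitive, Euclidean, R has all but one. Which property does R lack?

Serial: yes — every world has a successor (e.g. w0 R w0).
Transitive: yes — every two-step R-path is closed by a direct edge.
Euclidean: no — w0 R w1 and w0 R w4, but not w1 R w4.
Only Euclidean fails.

Euclidean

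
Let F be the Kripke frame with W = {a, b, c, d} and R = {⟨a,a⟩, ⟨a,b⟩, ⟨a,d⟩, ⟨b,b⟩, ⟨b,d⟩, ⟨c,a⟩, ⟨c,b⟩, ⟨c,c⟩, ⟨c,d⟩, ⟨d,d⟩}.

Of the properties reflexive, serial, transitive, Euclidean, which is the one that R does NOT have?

Euclidean

Reflexive: yes — every world is R-related to itself.
Serial: yes — every world has a successor (e.g. a R a).
Transitive: yes — every two-step R-path is closed by a direct edge.
Euclidean: no — a R d and a R b, but not d R b.
Only Euclidean fails.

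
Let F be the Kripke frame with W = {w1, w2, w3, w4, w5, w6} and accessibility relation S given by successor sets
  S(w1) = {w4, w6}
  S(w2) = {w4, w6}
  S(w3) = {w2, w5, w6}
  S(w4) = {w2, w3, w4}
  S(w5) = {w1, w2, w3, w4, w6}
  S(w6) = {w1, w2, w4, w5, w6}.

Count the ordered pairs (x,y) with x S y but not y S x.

Enumerating: (w1,w4), (w3,w2), (w3,w6), (w4,w3), (w5,w1), (w5,w2), (w5,w4), (w6,w4).

8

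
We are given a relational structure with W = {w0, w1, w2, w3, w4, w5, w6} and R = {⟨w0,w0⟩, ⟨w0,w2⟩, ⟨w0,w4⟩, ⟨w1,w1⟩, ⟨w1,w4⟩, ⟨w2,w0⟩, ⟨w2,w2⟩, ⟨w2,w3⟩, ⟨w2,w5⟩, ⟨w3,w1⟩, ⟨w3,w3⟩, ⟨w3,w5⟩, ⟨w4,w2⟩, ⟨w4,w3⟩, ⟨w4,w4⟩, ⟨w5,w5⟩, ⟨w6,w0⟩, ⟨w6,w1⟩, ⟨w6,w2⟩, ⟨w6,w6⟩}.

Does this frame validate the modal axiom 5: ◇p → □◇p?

By correspondence theory, 5 is valid on a frame iff R is Euclidean.
Euclidean: no — w0 R w2 and w0 R w4, but not w2 R w4.

No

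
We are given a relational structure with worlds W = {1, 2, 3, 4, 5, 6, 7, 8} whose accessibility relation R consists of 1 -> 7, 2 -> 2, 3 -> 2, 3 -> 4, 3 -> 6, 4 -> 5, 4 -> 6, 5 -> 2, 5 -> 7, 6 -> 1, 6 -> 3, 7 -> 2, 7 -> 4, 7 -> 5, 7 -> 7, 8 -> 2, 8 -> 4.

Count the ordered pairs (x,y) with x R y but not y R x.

Enumerating: (1,7), (3,2), (3,4), (4,5), (4,6), (5,2), (6,1), (7,2), (7,4), (8,2), (8,4).

11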